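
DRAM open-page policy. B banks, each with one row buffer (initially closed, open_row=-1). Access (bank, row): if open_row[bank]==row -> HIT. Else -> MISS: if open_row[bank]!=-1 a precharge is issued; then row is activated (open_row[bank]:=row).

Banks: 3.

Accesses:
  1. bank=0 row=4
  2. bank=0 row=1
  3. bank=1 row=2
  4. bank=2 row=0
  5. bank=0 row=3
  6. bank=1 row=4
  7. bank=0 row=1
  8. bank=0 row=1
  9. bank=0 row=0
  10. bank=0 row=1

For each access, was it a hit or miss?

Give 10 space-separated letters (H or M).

Answer: M M M M M M M H M M

Derivation:
Acc 1: bank0 row4 -> MISS (open row4); precharges=0
Acc 2: bank0 row1 -> MISS (open row1); precharges=1
Acc 3: bank1 row2 -> MISS (open row2); precharges=1
Acc 4: bank2 row0 -> MISS (open row0); precharges=1
Acc 5: bank0 row3 -> MISS (open row3); precharges=2
Acc 6: bank1 row4 -> MISS (open row4); precharges=3
Acc 7: bank0 row1 -> MISS (open row1); precharges=4
Acc 8: bank0 row1 -> HIT
Acc 9: bank0 row0 -> MISS (open row0); precharges=5
Acc 10: bank0 row1 -> MISS (open row1); precharges=6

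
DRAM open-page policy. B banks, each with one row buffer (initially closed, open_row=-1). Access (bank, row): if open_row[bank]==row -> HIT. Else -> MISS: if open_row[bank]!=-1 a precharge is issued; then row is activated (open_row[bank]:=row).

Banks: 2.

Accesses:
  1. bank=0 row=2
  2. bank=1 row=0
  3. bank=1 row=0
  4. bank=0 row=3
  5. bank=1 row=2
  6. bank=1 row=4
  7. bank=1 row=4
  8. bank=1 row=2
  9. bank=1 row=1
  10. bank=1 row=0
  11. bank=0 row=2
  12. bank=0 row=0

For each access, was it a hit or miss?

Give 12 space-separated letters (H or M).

Acc 1: bank0 row2 -> MISS (open row2); precharges=0
Acc 2: bank1 row0 -> MISS (open row0); precharges=0
Acc 3: bank1 row0 -> HIT
Acc 4: bank0 row3 -> MISS (open row3); precharges=1
Acc 5: bank1 row2 -> MISS (open row2); precharges=2
Acc 6: bank1 row4 -> MISS (open row4); precharges=3
Acc 7: bank1 row4 -> HIT
Acc 8: bank1 row2 -> MISS (open row2); precharges=4
Acc 9: bank1 row1 -> MISS (open row1); precharges=5
Acc 10: bank1 row0 -> MISS (open row0); precharges=6
Acc 11: bank0 row2 -> MISS (open row2); precharges=7
Acc 12: bank0 row0 -> MISS (open row0); precharges=8

Answer: M M H M M M H M M M M M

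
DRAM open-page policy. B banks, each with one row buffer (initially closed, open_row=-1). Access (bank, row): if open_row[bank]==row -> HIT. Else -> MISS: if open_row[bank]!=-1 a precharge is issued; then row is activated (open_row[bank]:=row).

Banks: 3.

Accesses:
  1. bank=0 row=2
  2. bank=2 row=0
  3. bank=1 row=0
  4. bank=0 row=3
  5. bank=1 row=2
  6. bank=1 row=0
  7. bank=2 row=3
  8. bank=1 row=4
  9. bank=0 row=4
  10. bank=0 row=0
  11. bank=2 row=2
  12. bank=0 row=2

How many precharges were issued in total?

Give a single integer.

Acc 1: bank0 row2 -> MISS (open row2); precharges=0
Acc 2: bank2 row0 -> MISS (open row0); precharges=0
Acc 3: bank1 row0 -> MISS (open row0); precharges=0
Acc 4: bank0 row3 -> MISS (open row3); precharges=1
Acc 5: bank1 row2 -> MISS (open row2); precharges=2
Acc 6: bank1 row0 -> MISS (open row0); precharges=3
Acc 7: bank2 row3 -> MISS (open row3); precharges=4
Acc 8: bank1 row4 -> MISS (open row4); precharges=5
Acc 9: bank0 row4 -> MISS (open row4); precharges=6
Acc 10: bank0 row0 -> MISS (open row0); precharges=7
Acc 11: bank2 row2 -> MISS (open row2); precharges=8
Acc 12: bank0 row2 -> MISS (open row2); precharges=9

Answer: 9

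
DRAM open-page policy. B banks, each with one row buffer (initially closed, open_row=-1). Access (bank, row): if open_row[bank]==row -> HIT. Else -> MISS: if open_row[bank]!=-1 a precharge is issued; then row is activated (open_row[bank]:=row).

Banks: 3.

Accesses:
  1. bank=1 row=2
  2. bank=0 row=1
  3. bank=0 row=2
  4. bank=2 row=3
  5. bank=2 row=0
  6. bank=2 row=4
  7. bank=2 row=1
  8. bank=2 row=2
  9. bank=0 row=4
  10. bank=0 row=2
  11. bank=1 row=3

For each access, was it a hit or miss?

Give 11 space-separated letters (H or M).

Acc 1: bank1 row2 -> MISS (open row2); precharges=0
Acc 2: bank0 row1 -> MISS (open row1); precharges=0
Acc 3: bank0 row2 -> MISS (open row2); precharges=1
Acc 4: bank2 row3 -> MISS (open row3); precharges=1
Acc 5: bank2 row0 -> MISS (open row0); precharges=2
Acc 6: bank2 row4 -> MISS (open row4); precharges=3
Acc 7: bank2 row1 -> MISS (open row1); precharges=4
Acc 8: bank2 row2 -> MISS (open row2); precharges=5
Acc 9: bank0 row4 -> MISS (open row4); precharges=6
Acc 10: bank0 row2 -> MISS (open row2); precharges=7
Acc 11: bank1 row3 -> MISS (open row3); precharges=8

Answer: M M M M M M M M M M M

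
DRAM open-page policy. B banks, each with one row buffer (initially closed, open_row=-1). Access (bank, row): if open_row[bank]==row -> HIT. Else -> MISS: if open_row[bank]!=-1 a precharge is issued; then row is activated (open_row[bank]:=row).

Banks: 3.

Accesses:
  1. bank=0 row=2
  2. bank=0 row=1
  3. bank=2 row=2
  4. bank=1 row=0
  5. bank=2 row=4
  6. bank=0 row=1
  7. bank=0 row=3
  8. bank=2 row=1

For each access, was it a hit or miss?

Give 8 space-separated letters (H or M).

Acc 1: bank0 row2 -> MISS (open row2); precharges=0
Acc 2: bank0 row1 -> MISS (open row1); precharges=1
Acc 3: bank2 row2 -> MISS (open row2); precharges=1
Acc 4: bank1 row0 -> MISS (open row0); precharges=1
Acc 5: bank2 row4 -> MISS (open row4); precharges=2
Acc 6: bank0 row1 -> HIT
Acc 7: bank0 row3 -> MISS (open row3); precharges=3
Acc 8: bank2 row1 -> MISS (open row1); precharges=4

Answer: M M M M M H M M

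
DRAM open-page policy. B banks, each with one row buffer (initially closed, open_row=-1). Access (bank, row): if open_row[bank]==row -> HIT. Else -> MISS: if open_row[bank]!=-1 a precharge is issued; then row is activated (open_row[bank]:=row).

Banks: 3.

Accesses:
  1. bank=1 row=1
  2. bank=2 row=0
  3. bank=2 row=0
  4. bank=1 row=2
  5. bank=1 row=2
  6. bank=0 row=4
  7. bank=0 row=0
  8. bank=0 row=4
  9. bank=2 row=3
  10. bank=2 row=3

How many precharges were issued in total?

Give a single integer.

Acc 1: bank1 row1 -> MISS (open row1); precharges=0
Acc 2: bank2 row0 -> MISS (open row0); precharges=0
Acc 3: bank2 row0 -> HIT
Acc 4: bank1 row2 -> MISS (open row2); precharges=1
Acc 5: bank1 row2 -> HIT
Acc 6: bank0 row4 -> MISS (open row4); precharges=1
Acc 7: bank0 row0 -> MISS (open row0); precharges=2
Acc 8: bank0 row4 -> MISS (open row4); precharges=3
Acc 9: bank2 row3 -> MISS (open row3); precharges=4
Acc 10: bank2 row3 -> HIT

Answer: 4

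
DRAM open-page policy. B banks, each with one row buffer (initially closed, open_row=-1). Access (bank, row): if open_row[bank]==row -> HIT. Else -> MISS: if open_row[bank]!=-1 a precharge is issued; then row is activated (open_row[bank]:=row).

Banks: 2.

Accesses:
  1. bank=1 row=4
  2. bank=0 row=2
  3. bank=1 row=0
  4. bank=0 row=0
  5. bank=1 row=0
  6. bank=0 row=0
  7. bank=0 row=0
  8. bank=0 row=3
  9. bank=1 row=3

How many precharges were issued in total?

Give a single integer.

Answer: 4

Derivation:
Acc 1: bank1 row4 -> MISS (open row4); precharges=0
Acc 2: bank0 row2 -> MISS (open row2); precharges=0
Acc 3: bank1 row0 -> MISS (open row0); precharges=1
Acc 4: bank0 row0 -> MISS (open row0); precharges=2
Acc 5: bank1 row0 -> HIT
Acc 6: bank0 row0 -> HIT
Acc 7: bank0 row0 -> HIT
Acc 8: bank0 row3 -> MISS (open row3); precharges=3
Acc 9: bank1 row3 -> MISS (open row3); precharges=4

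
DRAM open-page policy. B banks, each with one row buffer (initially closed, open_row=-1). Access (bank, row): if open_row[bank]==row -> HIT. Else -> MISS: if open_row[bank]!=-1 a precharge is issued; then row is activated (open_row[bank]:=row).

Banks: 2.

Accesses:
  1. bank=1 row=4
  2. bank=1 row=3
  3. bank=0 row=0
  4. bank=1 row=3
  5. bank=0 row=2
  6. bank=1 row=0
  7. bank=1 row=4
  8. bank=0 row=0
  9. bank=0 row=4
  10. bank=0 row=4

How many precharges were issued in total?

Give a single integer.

Acc 1: bank1 row4 -> MISS (open row4); precharges=0
Acc 2: bank1 row3 -> MISS (open row3); precharges=1
Acc 3: bank0 row0 -> MISS (open row0); precharges=1
Acc 4: bank1 row3 -> HIT
Acc 5: bank0 row2 -> MISS (open row2); precharges=2
Acc 6: bank1 row0 -> MISS (open row0); precharges=3
Acc 7: bank1 row4 -> MISS (open row4); precharges=4
Acc 8: bank0 row0 -> MISS (open row0); precharges=5
Acc 9: bank0 row4 -> MISS (open row4); precharges=6
Acc 10: bank0 row4 -> HIT

Answer: 6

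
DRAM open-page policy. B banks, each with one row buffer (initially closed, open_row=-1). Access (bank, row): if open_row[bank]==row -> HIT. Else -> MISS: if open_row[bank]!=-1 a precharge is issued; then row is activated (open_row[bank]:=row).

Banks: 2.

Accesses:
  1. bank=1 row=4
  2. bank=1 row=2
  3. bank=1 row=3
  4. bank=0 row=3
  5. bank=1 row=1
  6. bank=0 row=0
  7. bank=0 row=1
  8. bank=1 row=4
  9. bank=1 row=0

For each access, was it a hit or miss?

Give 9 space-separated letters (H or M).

Acc 1: bank1 row4 -> MISS (open row4); precharges=0
Acc 2: bank1 row2 -> MISS (open row2); precharges=1
Acc 3: bank1 row3 -> MISS (open row3); precharges=2
Acc 4: bank0 row3 -> MISS (open row3); precharges=2
Acc 5: bank1 row1 -> MISS (open row1); precharges=3
Acc 6: bank0 row0 -> MISS (open row0); precharges=4
Acc 7: bank0 row1 -> MISS (open row1); precharges=5
Acc 8: bank1 row4 -> MISS (open row4); precharges=6
Acc 9: bank1 row0 -> MISS (open row0); precharges=7

Answer: M M M M M M M M M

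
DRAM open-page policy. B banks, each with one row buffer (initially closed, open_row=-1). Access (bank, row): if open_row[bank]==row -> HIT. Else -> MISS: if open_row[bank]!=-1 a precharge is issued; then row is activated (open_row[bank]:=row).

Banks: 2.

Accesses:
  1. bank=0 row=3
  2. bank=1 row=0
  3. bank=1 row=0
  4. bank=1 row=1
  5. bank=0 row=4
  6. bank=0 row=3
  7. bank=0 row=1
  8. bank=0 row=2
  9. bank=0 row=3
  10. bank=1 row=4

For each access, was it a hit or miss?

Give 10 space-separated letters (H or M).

Answer: M M H M M M M M M M

Derivation:
Acc 1: bank0 row3 -> MISS (open row3); precharges=0
Acc 2: bank1 row0 -> MISS (open row0); precharges=0
Acc 3: bank1 row0 -> HIT
Acc 4: bank1 row1 -> MISS (open row1); precharges=1
Acc 5: bank0 row4 -> MISS (open row4); precharges=2
Acc 6: bank0 row3 -> MISS (open row3); precharges=3
Acc 7: bank0 row1 -> MISS (open row1); precharges=4
Acc 8: bank0 row2 -> MISS (open row2); precharges=5
Acc 9: bank0 row3 -> MISS (open row3); precharges=6
Acc 10: bank1 row4 -> MISS (open row4); precharges=7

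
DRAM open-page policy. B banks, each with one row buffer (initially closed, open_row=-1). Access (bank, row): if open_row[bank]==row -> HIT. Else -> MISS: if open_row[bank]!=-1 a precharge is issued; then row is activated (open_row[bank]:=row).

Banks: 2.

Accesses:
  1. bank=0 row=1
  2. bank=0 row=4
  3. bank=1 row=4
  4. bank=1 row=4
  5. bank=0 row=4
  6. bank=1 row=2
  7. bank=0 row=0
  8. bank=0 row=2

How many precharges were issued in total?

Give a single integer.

Acc 1: bank0 row1 -> MISS (open row1); precharges=0
Acc 2: bank0 row4 -> MISS (open row4); precharges=1
Acc 3: bank1 row4 -> MISS (open row4); precharges=1
Acc 4: bank1 row4 -> HIT
Acc 5: bank0 row4 -> HIT
Acc 6: bank1 row2 -> MISS (open row2); precharges=2
Acc 7: bank0 row0 -> MISS (open row0); precharges=3
Acc 8: bank0 row2 -> MISS (open row2); precharges=4

Answer: 4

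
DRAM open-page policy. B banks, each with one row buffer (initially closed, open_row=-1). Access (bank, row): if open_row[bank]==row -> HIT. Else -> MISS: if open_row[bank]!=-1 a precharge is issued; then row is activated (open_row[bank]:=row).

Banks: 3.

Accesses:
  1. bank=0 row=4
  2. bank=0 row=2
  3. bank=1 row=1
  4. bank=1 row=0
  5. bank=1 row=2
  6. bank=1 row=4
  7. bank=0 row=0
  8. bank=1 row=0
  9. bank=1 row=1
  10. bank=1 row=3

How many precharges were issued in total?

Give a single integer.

Acc 1: bank0 row4 -> MISS (open row4); precharges=0
Acc 2: bank0 row2 -> MISS (open row2); precharges=1
Acc 3: bank1 row1 -> MISS (open row1); precharges=1
Acc 4: bank1 row0 -> MISS (open row0); precharges=2
Acc 5: bank1 row2 -> MISS (open row2); precharges=3
Acc 6: bank1 row4 -> MISS (open row4); precharges=4
Acc 7: bank0 row0 -> MISS (open row0); precharges=5
Acc 8: bank1 row0 -> MISS (open row0); precharges=6
Acc 9: bank1 row1 -> MISS (open row1); precharges=7
Acc 10: bank1 row3 -> MISS (open row3); precharges=8

Answer: 8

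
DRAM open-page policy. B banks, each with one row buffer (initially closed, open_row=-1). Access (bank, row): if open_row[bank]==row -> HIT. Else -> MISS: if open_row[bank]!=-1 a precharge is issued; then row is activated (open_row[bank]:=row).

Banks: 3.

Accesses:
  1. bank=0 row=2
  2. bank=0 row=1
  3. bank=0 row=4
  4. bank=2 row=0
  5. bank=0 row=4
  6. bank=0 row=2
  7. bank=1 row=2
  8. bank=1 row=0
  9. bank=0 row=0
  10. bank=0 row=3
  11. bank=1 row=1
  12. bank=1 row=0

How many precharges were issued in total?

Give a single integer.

Acc 1: bank0 row2 -> MISS (open row2); precharges=0
Acc 2: bank0 row1 -> MISS (open row1); precharges=1
Acc 3: bank0 row4 -> MISS (open row4); precharges=2
Acc 4: bank2 row0 -> MISS (open row0); precharges=2
Acc 5: bank0 row4 -> HIT
Acc 6: bank0 row2 -> MISS (open row2); precharges=3
Acc 7: bank1 row2 -> MISS (open row2); precharges=3
Acc 8: bank1 row0 -> MISS (open row0); precharges=4
Acc 9: bank0 row0 -> MISS (open row0); precharges=5
Acc 10: bank0 row3 -> MISS (open row3); precharges=6
Acc 11: bank1 row1 -> MISS (open row1); precharges=7
Acc 12: bank1 row0 -> MISS (open row0); precharges=8

Answer: 8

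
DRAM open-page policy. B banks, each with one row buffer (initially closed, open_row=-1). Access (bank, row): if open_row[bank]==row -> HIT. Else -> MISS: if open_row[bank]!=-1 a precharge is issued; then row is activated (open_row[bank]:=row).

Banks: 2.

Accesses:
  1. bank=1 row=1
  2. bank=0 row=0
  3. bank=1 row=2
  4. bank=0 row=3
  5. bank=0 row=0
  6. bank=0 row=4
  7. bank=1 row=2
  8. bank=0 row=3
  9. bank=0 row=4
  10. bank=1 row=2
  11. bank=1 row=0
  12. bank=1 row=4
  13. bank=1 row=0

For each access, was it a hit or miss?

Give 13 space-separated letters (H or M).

Acc 1: bank1 row1 -> MISS (open row1); precharges=0
Acc 2: bank0 row0 -> MISS (open row0); precharges=0
Acc 3: bank1 row2 -> MISS (open row2); precharges=1
Acc 4: bank0 row3 -> MISS (open row3); precharges=2
Acc 5: bank0 row0 -> MISS (open row0); precharges=3
Acc 6: bank0 row4 -> MISS (open row4); precharges=4
Acc 7: bank1 row2 -> HIT
Acc 8: bank0 row3 -> MISS (open row3); precharges=5
Acc 9: bank0 row4 -> MISS (open row4); precharges=6
Acc 10: bank1 row2 -> HIT
Acc 11: bank1 row0 -> MISS (open row0); precharges=7
Acc 12: bank1 row4 -> MISS (open row4); precharges=8
Acc 13: bank1 row0 -> MISS (open row0); precharges=9

Answer: M M M M M M H M M H M M M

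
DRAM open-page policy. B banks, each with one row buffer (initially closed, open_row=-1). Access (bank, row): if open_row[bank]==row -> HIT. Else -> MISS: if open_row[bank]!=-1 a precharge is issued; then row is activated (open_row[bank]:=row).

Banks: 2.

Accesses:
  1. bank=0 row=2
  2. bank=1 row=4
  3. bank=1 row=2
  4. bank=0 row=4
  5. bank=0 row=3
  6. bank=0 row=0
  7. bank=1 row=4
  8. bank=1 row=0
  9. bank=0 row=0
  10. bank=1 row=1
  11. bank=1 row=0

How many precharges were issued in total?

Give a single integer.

Acc 1: bank0 row2 -> MISS (open row2); precharges=0
Acc 2: bank1 row4 -> MISS (open row4); precharges=0
Acc 3: bank1 row2 -> MISS (open row2); precharges=1
Acc 4: bank0 row4 -> MISS (open row4); precharges=2
Acc 5: bank0 row3 -> MISS (open row3); precharges=3
Acc 6: bank0 row0 -> MISS (open row0); precharges=4
Acc 7: bank1 row4 -> MISS (open row4); precharges=5
Acc 8: bank1 row0 -> MISS (open row0); precharges=6
Acc 9: bank0 row0 -> HIT
Acc 10: bank1 row1 -> MISS (open row1); precharges=7
Acc 11: bank1 row0 -> MISS (open row0); precharges=8

Answer: 8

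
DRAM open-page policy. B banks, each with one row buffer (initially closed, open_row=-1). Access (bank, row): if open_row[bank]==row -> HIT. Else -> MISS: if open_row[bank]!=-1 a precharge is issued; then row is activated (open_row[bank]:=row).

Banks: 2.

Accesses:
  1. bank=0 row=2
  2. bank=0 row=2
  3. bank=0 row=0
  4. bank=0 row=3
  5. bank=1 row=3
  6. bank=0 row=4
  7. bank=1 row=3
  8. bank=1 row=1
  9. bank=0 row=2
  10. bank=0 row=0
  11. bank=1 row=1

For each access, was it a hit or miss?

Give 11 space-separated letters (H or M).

Answer: M H M M M M H M M M H

Derivation:
Acc 1: bank0 row2 -> MISS (open row2); precharges=0
Acc 2: bank0 row2 -> HIT
Acc 3: bank0 row0 -> MISS (open row0); precharges=1
Acc 4: bank0 row3 -> MISS (open row3); precharges=2
Acc 5: bank1 row3 -> MISS (open row3); precharges=2
Acc 6: bank0 row4 -> MISS (open row4); precharges=3
Acc 7: bank1 row3 -> HIT
Acc 8: bank1 row1 -> MISS (open row1); precharges=4
Acc 9: bank0 row2 -> MISS (open row2); precharges=5
Acc 10: bank0 row0 -> MISS (open row0); precharges=6
Acc 11: bank1 row1 -> HIT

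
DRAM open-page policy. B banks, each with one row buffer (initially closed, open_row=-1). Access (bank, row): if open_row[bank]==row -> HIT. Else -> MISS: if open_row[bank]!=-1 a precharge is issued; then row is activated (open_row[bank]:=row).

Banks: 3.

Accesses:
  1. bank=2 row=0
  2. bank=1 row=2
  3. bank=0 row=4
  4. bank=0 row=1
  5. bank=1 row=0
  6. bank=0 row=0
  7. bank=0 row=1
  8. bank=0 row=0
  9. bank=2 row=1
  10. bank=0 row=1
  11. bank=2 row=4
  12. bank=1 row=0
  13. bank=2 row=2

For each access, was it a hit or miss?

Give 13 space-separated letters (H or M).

Acc 1: bank2 row0 -> MISS (open row0); precharges=0
Acc 2: bank1 row2 -> MISS (open row2); precharges=0
Acc 3: bank0 row4 -> MISS (open row4); precharges=0
Acc 4: bank0 row1 -> MISS (open row1); precharges=1
Acc 5: bank1 row0 -> MISS (open row0); precharges=2
Acc 6: bank0 row0 -> MISS (open row0); precharges=3
Acc 7: bank0 row1 -> MISS (open row1); precharges=4
Acc 8: bank0 row0 -> MISS (open row0); precharges=5
Acc 9: bank2 row1 -> MISS (open row1); precharges=6
Acc 10: bank0 row1 -> MISS (open row1); precharges=7
Acc 11: bank2 row4 -> MISS (open row4); precharges=8
Acc 12: bank1 row0 -> HIT
Acc 13: bank2 row2 -> MISS (open row2); precharges=9

Answer: M M M M M M M M M M M H M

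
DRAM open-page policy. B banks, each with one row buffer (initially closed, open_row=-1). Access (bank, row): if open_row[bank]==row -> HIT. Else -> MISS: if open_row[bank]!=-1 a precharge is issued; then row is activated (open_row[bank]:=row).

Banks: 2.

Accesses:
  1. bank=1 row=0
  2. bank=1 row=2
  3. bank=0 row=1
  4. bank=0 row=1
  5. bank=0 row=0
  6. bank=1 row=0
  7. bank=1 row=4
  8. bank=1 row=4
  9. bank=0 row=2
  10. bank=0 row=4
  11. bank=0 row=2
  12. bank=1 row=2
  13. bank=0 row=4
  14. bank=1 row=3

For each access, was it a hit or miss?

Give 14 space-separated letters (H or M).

Acc 1: bank1 row0 -> MISS (open row0); precharges=0
Acc 2: bank1 row2 -> MISS (open row2); precharges=1
Acc 3: bank0 row1 -> MISS (open row1); precharges=1
Acc 4: bank0 row1 -> HIT
Acc 5: bank0 row0 -> MISS (open row0); precharges=2
Acc 6: bank1 row0 -> MISS (open row0); precharges=3
Acc 7: bank1 row4 -> MISS (open row4); precharges=4
Acc 8: bank1 row4 -> HIT
Acc 9: bank0 row2 -> MISS (open row2); precharges=5
Acc 10: bank0 row4 -> MISS (open row4); precharges=6
Acc 11: bank0 row2 -> MISS (open row2); precharges=7
Acc 12: bank1 row2 -> MISS (open row2); precharges=8
Acc 13: bank0 row4 -> MISS (open row4); precharges=9
Acc 14: bank1 row3 -> MISS (open row3); precharges=10

Answer: M M M H M M M H M M M M M M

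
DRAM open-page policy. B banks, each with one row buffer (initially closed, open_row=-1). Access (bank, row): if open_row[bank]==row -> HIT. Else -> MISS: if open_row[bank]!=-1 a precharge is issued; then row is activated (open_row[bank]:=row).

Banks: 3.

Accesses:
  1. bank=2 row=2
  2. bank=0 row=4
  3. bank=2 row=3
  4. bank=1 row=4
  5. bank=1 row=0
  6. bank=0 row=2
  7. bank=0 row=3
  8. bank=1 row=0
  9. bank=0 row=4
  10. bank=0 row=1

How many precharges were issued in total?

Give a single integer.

Answer: 6

Derivation:
Acc 1: bank2 row2 -> MISS (open row2); precharges=0
Acc 2: bank0 row4 -> MISS (open row4); precharges=0
Acc 3: bank2 row3 -> MISS (open row3); precharges=1
Acc 4: bank1 row4 -> MISS (open row4); precharges=1
Acc 5: bank1 row0 -> MISS (open row0); precharges=2
Acc 6: bank0 row2 -> MISS (open row2); precharges=3
Acc 7: bank0 row3 -> MISS (open row3); precharges=4
Acc 8: bank1 row0 -> HIT
Acc 9: bank0 row4 -> MISS (open row4); precharges=5
Acc 10: bank0 row1 -> MISS (open row1); precharges=6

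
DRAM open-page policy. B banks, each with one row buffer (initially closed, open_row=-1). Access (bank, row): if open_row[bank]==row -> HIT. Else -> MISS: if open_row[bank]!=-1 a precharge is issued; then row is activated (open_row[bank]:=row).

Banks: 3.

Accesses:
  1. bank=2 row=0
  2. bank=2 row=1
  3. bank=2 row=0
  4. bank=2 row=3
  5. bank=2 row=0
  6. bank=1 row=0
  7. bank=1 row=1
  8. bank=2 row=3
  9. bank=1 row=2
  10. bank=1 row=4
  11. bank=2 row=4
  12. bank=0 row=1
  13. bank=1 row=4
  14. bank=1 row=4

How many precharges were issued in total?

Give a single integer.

Acc 1: bank2 row0 -> MISS (open row0); precharges=0
Acc 2: bank2 row1 -> MISS (open row1); precharges=1
Acc 3: bank2 row0 -> MISS (open row0); precharges=2
Acc 4: bank2 row3 -> MISS (open row3); precharges=3
Acc 5: bank2 row0 -> MISS (open row0); precharges=4
Acc 6: bank1 row0 -> MISS (open row0); precharges=4
Acc 7: bank1 row1 -> MISS (open row1); precharges=5
Acc 8: bank2 row3 -> MISS (open row3); precharges=6
Acc 9: bank1 row2 -> MISS (open row2); precharges=7
Acc 10: bank1 row4 -> MISS (open row4); precharges=8
Acc 11: bank2 row4 -> MISS (open row4); precharges=9
Acc 12: bank0 row1 -> MISS (open row1); precharges=9
Acc 13: bank1 row4 -> HIT
Acc 14: bank1 row4 -> HIT

Answer: 9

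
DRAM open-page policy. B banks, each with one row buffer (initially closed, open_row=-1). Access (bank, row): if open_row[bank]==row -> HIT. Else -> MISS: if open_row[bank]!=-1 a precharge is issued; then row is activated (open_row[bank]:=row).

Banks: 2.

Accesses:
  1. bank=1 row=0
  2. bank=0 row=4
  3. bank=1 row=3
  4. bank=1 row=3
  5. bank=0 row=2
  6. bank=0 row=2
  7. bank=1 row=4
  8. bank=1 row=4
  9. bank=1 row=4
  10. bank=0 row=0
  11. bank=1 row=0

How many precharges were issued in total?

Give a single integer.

Acc 1: bank1 row0 -> MISS (open row0); precharges=0
Acc 2: bank0 row4 -> MISS (open row4); precharges=0
Acc 3: bank1 row3 -> MISS (open row3); precharges=1
Acc 4: bank1 row3 -> HIT
Acc 5: bank0 row2 -> MISS (open row2); precharges=2
Acc 6: bank0 row2 -> HIT
Acc 7: bank1 row4 -> MISS (open row4); precharges=3
Acc 8: bank1 row4 -> HIT
Acc 9: bank1 row4 -> HIT
Acc 10: bank0 row0 -> MISS (open row0); precharges=4
Acc 11: bank1 row0 -> MISS (open row0); precharges=5

Answer: 5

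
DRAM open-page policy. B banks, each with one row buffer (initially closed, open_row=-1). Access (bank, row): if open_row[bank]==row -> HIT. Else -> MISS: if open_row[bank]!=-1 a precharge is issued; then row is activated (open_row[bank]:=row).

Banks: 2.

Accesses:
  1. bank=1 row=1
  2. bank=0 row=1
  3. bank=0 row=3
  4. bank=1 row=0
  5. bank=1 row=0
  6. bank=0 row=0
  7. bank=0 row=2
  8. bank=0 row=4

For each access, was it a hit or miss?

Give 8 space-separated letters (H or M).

Answer: M M M M H M M M

Derivation:
Acc 1: bank1 row1 -> MISS (open row1); precharges=0
Acc 2: bank0 row1 -> MISS (open row1); precharges=0
Acc 3: bank0 row3 -> MISS (open row3); precharges=1
Acc 4: bank1 row0 -> MISS (open row0); precharges=2
Acc 5: bank1 row0 -> HIT
Acc 6: bank0 row0 -> MISS (open row0); precharges=3
Acc 7: bank0 row2 -> MISS (open row2); precharges=4
Acc 8: bank0 row4 -> MISS (open row4); precharges=5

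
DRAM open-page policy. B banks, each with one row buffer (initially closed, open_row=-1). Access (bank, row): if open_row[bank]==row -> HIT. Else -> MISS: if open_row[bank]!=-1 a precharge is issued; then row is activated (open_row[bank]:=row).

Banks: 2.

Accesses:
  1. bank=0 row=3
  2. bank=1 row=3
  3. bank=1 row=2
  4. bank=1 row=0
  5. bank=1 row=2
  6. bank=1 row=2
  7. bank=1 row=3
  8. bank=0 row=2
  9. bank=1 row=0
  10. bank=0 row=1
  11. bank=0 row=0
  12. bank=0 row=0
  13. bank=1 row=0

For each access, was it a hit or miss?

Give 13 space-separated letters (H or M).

Acc 1: bank0 row3 -> MISS (open row3); precharges=0
Acc 2: bank1 row3 -> MISS (open row3); precharges=0
Acc 3: bank1 row2 -> MISS (open row2); precharges=1
Acc 4: bank1 row0 -> MISS (open row0); precharges=2
Acc 5: bank1 row2 -> MISS (open row2); precharges=3
Acc 6: bank1 row2 -> HIT
Acc 7: bank1 row3 -> MISS (open row3); precharges=4
Acc 8: bank0 row2 -> MISS (open row2); precharges=5
Acc 9: bank1 row0 -> MISS (open row0); precharges=6
Acc 10: bank0 row1 -> MISS (open row1); precharges=7
Acc 11: bank0 row0 -> MISS (open row0); precharges=8
Acc 12: bank0 row0 -> HIT
Acc 13: bank1 row0 -> HIT

Answer: M M M M M H M M M M M H H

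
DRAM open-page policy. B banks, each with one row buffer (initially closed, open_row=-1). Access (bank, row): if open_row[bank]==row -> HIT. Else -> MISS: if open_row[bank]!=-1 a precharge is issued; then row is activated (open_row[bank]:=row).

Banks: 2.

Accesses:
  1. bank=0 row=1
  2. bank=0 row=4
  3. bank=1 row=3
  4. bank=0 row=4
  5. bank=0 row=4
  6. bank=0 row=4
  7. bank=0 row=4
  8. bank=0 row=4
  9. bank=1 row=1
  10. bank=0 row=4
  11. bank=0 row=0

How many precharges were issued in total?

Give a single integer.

Answer: 3

Derivation:
Acc 1: bank0 row1 -> MISS (open row1); precharges=0
Acc 2: bank0 row4 -> MISS (open row4); precharges=1
Acc 3: bank1 row3 -> MISS (open row3); precharges=1
Acc 4: bank0 row4 -> HIT
Acc 5: bank0 row4 -> HIT
Acc 6: bank0 row4 -> HIT
Acc 7: bank0 row4 -> HIT
Acc 8: bank0 row4 -> HIT
Acc 9: bank1 row1 -> MISS (open row1); precharges=2
Acc 10: bank0 row4 -> HIT
Acc 11: bank0 row0 -> MISS (open row0); precharges=3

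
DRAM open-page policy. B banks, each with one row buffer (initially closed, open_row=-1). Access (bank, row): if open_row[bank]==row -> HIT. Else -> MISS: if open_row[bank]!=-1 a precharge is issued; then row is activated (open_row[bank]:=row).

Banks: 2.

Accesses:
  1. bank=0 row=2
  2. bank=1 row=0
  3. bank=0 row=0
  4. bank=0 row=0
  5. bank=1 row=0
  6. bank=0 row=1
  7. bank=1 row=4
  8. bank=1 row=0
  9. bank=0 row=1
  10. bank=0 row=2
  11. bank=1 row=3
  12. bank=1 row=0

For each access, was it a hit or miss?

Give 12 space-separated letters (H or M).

Acc 1: bank0 row2 -> MISS (open row2); precharges=0
Acc 2: bank1 row0 -> MISS (open row0); precharges=0
Acc 3: bank0 row0 -> MISS (open row0); precharges=1
Acc 4: bank0 row0 -> HIT
Acc 5: bank1 row0 -> HIT
Acc 6: bank0 row1 -> MISS (open row1); precharges=2
Acc 7: bank1 row4 -> MISS (open row4); precharges=3
Acc 8: bank1 row0 -> MISS (open row0); precharges=4
Acc 9: bank0 row1 -> HIT
Acc 10: bank0 row2 -> MISS (open row2); precharges=5
Acc 11: bank1 row3 -> MISS (open row3); precharges=6
Acc 12: bank1 row0 -> MISS (open row0); precharges=7

Answer: M M M H H M M M H M M M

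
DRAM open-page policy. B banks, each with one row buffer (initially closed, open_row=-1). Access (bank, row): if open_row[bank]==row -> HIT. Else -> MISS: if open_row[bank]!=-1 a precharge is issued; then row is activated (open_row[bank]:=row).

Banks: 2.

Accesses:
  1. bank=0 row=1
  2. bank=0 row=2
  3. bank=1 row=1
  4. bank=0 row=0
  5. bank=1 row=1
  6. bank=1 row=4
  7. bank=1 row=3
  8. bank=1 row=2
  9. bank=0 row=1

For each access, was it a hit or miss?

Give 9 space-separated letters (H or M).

Answer: M M M M H M M M M

Derivation:
Acc 1: bank0 row1 -> MISS (open row1); precharges=0
Acc 2: bank0 row2 -> MISS (open row2); precharges=1
Acc 3: bank1 row1 -> MISS (open row1); precharges=1
Acc 4: bank0 row0 -> MISS (open row0); precharges=2
Acc 5: bank1 row1 -> HIT
Acc 6: bank1 row4 -> MISS (open row4); precharges=3
Acc 7: bank1 row3 -> MISS (open row3); precharges=4
Acc 8: bank1 row2 -> MISS (open row2); precharges=5
Acc 9: bank0 row1 -> MISS (open row1); precharges=6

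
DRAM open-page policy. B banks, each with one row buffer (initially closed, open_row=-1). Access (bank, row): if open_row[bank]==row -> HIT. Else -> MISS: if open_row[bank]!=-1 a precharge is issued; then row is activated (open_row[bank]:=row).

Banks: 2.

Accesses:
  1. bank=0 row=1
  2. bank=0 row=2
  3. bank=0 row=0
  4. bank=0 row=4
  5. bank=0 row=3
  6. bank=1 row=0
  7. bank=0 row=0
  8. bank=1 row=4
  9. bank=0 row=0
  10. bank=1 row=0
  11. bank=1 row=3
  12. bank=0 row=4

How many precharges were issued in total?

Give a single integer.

Answer: 9

Derivation:
Acc 1: bank0 row1 -> MISS (open row1); precharges=0
Acc 2: bank0 row2 -> MISS (open row2); precharges=1
Acc 3: bank0 row0 -> MISS (open row0); precharges=2
Acc 4: bank0 row4 -> MISS (open row4); precharges=3
Acc 5: bank0 row3 -> MISS (open row3); precharges=4
Acc 6: bank1 row0 -> MISS (open row0); precharges=4
Acc 7: bank0 row0 -> MISS (open row0); precharges=5
Acc 8: bank1 row4 -> MISS (open row4); precharges=6
Acc 9: bank0 row0 -> HIT
Acc 10: bank1 row0 -> MISS (open row0); precharges=7
Acc 11: bank1 row3 -> MISS (open row3); precharges=8
Acc 12: bank0 row4 -> MISS (open row4); precharges=9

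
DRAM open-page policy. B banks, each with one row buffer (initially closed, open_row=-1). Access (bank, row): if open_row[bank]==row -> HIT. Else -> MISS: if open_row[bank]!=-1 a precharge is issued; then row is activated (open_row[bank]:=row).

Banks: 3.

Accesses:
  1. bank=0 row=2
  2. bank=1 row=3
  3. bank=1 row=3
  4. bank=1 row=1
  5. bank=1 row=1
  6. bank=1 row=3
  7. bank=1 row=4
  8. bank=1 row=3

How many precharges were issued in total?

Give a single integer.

Answer: 4

Derivation:
Acc 1: bank0 row2 -> MISS (open row2); precharges=0
Acc 2: bank1 row3 -> MISS (open row3); precharges=0
Acc 3: bank1 row3 -> HIT
Acc 4: bank1 row1 -> MISS (open row1); precharges=1
Acc 5: bank1 row1 -> HIT
Acc 6: bank1 row3 -> MISS (open row3); precharges=2
Acc 7: bank1 row4 -> MISS (open row4); precharges=3
Acc 8: bank1 row3 -> MISS (open row3); precharges=4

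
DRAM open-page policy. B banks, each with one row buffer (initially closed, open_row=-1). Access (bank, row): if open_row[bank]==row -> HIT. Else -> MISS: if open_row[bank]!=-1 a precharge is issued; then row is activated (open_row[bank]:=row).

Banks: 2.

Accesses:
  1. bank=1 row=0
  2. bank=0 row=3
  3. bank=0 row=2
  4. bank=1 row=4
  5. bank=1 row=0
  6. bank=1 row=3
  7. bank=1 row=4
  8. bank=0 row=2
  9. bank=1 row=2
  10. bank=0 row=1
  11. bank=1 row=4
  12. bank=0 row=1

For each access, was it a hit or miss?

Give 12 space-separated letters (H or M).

Acc 1: bank1 row0 -> MISS (open row0); precharges=0
Acc 2: bank0 row3 -> MISS (open row3); precharges=0
Acc 3: bank0 row2 -> MISS (open row2); precharges=1
Acc 4: bank1 row4 -> MISS (open row4); precharges=2
Acc 5: bank1 row0 -> MISS (open row0); precharges=3
Acc 6: bank1 row3 -> MISS (open row3); precharges=4
Acc 7: bank1 row4 -> MISS (open row4); precharges=5
Acc 8: bank0 row2 -> HIT
Acc 9: bank1 row2 -> MISS (open row2); precharges=6
Acc 10: bank0 row1 -> MISS (open row1); precharges=7
Acc 11: bank1 row4 -> MISS (open row4); precharges=8
Acc 12: bank0 row1 -> HIT

Answer: M M M M M M M H M M M H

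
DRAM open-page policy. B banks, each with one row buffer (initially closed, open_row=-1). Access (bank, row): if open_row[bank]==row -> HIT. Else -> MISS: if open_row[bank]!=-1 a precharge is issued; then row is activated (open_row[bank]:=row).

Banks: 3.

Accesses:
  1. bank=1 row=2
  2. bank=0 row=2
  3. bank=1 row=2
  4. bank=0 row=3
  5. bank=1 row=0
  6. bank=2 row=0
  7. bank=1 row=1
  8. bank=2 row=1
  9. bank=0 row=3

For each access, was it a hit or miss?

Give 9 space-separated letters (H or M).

Answer: M M H M M M M M H

Derivation:
Acc 1: bank1 row2 -> MISS (open row2); precharges=0
Acc 2: bank0 row2 -> MISS (open row2); precharges=0
Acc 3: bank1 row2 -> HIT
Acc 4: bank0 row3 -> MISS (open row3); precharges=1
Acc 5: bank1 row0 -> MISS (open row0); precharges=2
Acc 6: bank2 row0 -> MISS (open row0); precharges=2
Acc 7: bank1 row1 -> MISS (open row1); precharges=3
Acc 8: bank2 row1 -> MISS (open row1); precharges=4
Acc 9: bank0 row3 -> HIT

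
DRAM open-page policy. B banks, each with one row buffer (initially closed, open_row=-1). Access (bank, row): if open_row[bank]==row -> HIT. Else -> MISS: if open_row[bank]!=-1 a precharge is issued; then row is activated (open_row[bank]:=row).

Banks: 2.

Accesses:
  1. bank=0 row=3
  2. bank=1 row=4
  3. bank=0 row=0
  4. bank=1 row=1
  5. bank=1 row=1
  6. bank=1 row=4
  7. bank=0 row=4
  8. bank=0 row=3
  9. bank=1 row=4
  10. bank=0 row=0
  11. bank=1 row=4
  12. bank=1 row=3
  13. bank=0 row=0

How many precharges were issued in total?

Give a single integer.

Answer: 7

Derivation:
Acc 1: bank0 row3 -> MISS (open row3); precharges=0
Acc 2: bank1 row4 -> MISS (open row4); precharges=0
Acc 3: bank0 row0 -> MISS (open row0); precharges=1
Acc 4: bank1 row1 -> MISS (open row1); precharges=2
Acc 5: bank1 row1 -> HIT
Acc 6: bank1 row4 -> MISS (open row4); precharges=3
Acc 7: bank0 row4 -> MISS (open row4); precharges=4
Acc 8: bank0 row3 -> MISS (open row3); precharges=5
Acc 9: bank1 row4 -> HIT
Acc 10: bank0 row0 -> MISS (open row0); precharges=6
Acc 11: bank1 row4 -> HIT
Acc 12: bank1 row3 -> MISS (open row3); precharges=7
Acc 13: bank0 row0 -> HIT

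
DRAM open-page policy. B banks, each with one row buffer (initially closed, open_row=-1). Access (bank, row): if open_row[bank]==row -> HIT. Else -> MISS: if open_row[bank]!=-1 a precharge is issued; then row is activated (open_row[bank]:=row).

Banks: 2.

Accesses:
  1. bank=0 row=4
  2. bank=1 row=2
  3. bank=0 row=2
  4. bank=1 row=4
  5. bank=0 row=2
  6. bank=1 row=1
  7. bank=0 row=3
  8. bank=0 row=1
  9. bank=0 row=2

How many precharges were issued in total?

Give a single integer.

Acc 1: bank0 row4 -> MISS (open row4); precharges=0
Acc 2: bank1 row2 -> MISS (open row2); precharges=0
Acc 3: bank0 row2 -> MISS (open row2); precharges=1
Acc 4: bank1 row4 -> MISS (open row4); precharges=2
Acc 5: bank0 row2 -> HIT
Acc 6: bank1 row1 -> MISS (open row1); precharges=3
Acc 7: bank0 row3 -> MISS (open row3); precharges=4
Acc 8: bank0 row1 -> MISS (open row1); precharges=5
Acc 9: bank0 row2 -> MISS (open row2); precharges=6

Answer: 6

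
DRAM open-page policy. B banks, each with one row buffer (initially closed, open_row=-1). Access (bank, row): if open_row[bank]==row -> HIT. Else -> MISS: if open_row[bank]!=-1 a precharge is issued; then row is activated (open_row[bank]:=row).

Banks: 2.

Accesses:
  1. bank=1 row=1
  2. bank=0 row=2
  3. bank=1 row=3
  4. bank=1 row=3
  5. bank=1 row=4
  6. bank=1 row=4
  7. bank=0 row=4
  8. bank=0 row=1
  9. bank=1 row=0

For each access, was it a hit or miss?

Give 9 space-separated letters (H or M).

Answer: M M M H M H M M M

Derivation:
Acc 1: bank1 row1 -> MISS (open row1); precharges=0
Acc 2: bank0 row2 -> MISS (open row2); precharges=0
Acc 3: bank1 row3 -> MISS (open row3); precharges=1
Acc 4: bank1 row3 -> HIT
Acc 5: bank1 row4 -> MISS (open row4); precharges=2
Acc 6: bank1 row4 -> HIT
Acc 7: bank0 row4 -> MISS (open row4); precharges=3
Acc 8: bank0 row1 -> MISS (open row1); precharges=4
Acc 9: bank1 row0 -> MISS (open row0); precharges=5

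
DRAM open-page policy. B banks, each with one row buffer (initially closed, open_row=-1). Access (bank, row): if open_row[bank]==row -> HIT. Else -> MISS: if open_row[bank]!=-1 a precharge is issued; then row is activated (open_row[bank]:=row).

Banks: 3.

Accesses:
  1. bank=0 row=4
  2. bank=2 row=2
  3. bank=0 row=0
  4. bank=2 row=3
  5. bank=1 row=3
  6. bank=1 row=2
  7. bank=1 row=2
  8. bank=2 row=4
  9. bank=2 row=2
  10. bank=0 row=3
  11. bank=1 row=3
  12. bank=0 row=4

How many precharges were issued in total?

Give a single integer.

Acc 1: bank0 row4 -> MISS (open row4); precharges=0
Acc 2: bank2 row2 -> MISS (open row2); precharges=0
Acc 3: bank0 row0 -> MISS (open row0); precharges=1
Acc 4: bank2 row3 -> MISS (open row3); precharges=2
Acc 5: bank1 row3 -> MISS (open row3); precharges=2
Acc 6: bank1 row2 -> MISS (open row2); precharges=3
Acc 7: bank1 row2 -> HIT
Acc 8: bank2 row4 -> MISS (open row4); precharges=4
Acc 9: bank2 row2 -> MISS (open row2); precharges=5
Acc 10: bank0 row3 -> MISS (open row3); precharges=6
Acc 11: bank1 row3 -> MISS (open row3); precharges=7
Acc 12: bank0 row4 -> MISS (open row4); precharges=8

Answer: 8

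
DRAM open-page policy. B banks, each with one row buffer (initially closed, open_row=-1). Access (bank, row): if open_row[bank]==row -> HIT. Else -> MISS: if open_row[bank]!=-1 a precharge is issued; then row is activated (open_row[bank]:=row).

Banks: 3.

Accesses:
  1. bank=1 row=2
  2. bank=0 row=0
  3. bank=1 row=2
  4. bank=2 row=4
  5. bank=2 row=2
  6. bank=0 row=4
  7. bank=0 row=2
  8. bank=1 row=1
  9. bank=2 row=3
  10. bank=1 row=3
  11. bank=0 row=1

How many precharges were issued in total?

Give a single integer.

Acc 1: bank1 row2 -> MISS (open row2); precharges=0
Acc 2: bank0 row0 -> MISS (open row0); precharges=0
Acc 3: bank1 row2 -> HIT
Acc 4: bank2 row4 -> MISS (open row4); precharges=0
Acc 5: bank2 row2 -> MISS (open row2); precharges=1
Acc 6: bank0 row4 -> MISS (open row4); precharges=2
Acc 7: bank0 row2 -> MISS (open row2); precharges=3
Acc 8: bank1 row1 -> MISS (open row1); precharges=4
Acc 9: bank2 row3 -> MISS (open row3); precharges=5
Acc 10: bank1 row3 -> MISS (open row3); precharges=6
Acc 11: bank0 row1 -> MISS (open row1); precharges=7

Answer: 7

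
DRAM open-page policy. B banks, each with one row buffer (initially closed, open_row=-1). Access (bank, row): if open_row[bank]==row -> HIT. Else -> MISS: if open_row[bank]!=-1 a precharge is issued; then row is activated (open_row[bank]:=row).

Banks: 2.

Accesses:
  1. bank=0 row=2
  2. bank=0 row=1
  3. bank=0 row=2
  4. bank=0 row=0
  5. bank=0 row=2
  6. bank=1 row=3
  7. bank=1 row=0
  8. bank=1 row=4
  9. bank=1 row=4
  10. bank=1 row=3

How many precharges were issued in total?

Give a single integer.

Answer: 7

Derivation:
Acc 1: bank0 row2 -> MISS (open row2); precharges=0
Acc 2: bank0 row1 -> MISS (open row1); precharges=1
Acc 3: bank0 row2 -> MISS (open row2); precharges=2
Acc 4: bank0 row0 -> MISS (open row0); precharges=3
Acc 5: bank0 row2 -> MISS (open row2); precharges=4
Acc 6: bank1 row3 -> MISS (open row3); precharges=4
Acc 7: bank1 row0 -> MISS (open row0); precharges=5
Acc 8: bank1 row4 -> MISS (open row4); precharges=6
Acc 9: bank1 row4 -> HIT
Acc 10: bank1 row3 -> MISS (open row3); precharges=7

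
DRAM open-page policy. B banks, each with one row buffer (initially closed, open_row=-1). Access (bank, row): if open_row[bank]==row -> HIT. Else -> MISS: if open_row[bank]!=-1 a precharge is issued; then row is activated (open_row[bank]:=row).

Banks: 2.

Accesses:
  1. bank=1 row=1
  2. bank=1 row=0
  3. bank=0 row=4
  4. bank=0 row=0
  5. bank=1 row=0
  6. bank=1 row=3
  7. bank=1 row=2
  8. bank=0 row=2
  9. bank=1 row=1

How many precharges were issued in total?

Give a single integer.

Answer: 6

Derivation:
Acc 1: bank1 row1 -> MISS (open row1); precharges=0
Acc 2: bank1 row0 -> MISS (open row0); precharges=1
Acc 3: bank0 row4 -> MISS (open row4); precharges=1
Acc 4: bank0 row0 -> MISS (open row0); precharges=2
Acc 5: bank1 row0 -> HIT
Acc 6: bank1 row3 -> MISS (open row3); precharges=3
Acc 7: bank1 row2 -> MISS (open row2); precharges=4
Acc 8: bank0 row2 -> MISS (open row2); precharges=5
Acc 9: bank1 row1 -> MISS (open row1); precharges=6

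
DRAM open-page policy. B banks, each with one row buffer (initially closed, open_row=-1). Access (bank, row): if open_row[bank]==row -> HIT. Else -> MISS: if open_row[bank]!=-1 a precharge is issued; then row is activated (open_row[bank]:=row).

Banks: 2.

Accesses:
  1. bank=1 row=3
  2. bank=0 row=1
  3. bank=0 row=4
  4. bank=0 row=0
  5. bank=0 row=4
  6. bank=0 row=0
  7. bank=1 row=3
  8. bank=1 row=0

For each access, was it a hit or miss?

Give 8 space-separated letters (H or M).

Answer: M M M M M M H M

Derivation:
Acc 1: bank1 row3 -> MISS (open row3); precharges=0
Acc 2: bank0 row1 -> MISS (open row1); precharges=0
Acc 3: bank0 row4 -> MISS (open row4); precharges=1
Acc 4: bank0 row0 -> MISS (open row0); precharges=2
Acc 5: bank0 row4 -> MISS (open row4); precharges=3
Acc 6: bank0 row0 -> MISS (open row0); precharges=4
Acc 7: bank1 row3 -> HIT
Acc 8: bank1 row0 -> MISS (open row0); precharges=5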